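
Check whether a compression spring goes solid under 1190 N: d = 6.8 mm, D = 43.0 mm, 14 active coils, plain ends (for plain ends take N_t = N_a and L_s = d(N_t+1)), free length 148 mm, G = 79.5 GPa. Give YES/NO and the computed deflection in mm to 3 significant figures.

YES, δ = 62.3 mm

k = Gd⁴/(8D³N_a) = (79.5×10³)(6.8⁴)/(8·43.0³·14) = 19.089 N/mm
N_t = 14; L_s = 6.8·15 = 102 mm; δ_solid = L₀ − L_s = 148 − 102 = 46 mm
δ = F/k = 1190/19.089 = 62.34 mm
δ ≥ δ_solid → spring goes solid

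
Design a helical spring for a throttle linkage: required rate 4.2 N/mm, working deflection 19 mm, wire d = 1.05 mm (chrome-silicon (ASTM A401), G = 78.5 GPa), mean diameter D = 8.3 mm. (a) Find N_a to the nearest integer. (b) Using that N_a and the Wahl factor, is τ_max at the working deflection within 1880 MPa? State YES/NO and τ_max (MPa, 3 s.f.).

N_a = Gd⁴/(8D³k) = (78.5×10³)(1.05⁴)/(8·8.3³·4.2) = 4.967 → N_a = 5
Actual rate k = Gd⁴/(8D³·5) = 4.1719 N/mm
Working load F = kδ = 4.1719·19 = 79.266 N
C = 8.3/1.05 = 7.9048; K_W = (4C−1)/(4C−4)+0.615/C = 1.1864
τ_max = K_W·8FD/(πd³) = 1.1864·1447.2 = 1717 MPa
τ_max ≤ 1880 MPa → acceptable

(a) 5 coils; (b) YES, τ_max = 1720 MPa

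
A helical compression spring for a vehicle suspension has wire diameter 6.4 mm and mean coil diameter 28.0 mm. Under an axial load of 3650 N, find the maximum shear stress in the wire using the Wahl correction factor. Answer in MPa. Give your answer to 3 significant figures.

1350 MPa

Spring index C = D/d = 28.0/6.4 = 4.3750
K_W = (4C−1)/(4C−4) + 0.615/C = 16.500/13.500 + 0.1406 = 1.3628
τ₀ = 8FD/(πd³) = 8·3650·28.0/(π·6.4³) = 817600/823.55 = 992.78 MPa
τ_max = K·τ₀ = 1.3628 × 992.78 = 1352.9 MPa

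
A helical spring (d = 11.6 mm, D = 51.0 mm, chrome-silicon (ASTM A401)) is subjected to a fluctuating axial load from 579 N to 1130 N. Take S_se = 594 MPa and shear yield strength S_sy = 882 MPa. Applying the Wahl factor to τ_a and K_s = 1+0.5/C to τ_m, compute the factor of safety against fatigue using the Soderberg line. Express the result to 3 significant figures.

C = D/d = 51.0/11.6 = 4.3966; K_W = (4C−1)/(4C−4)+0.615/C = 1.3607; K_s = 1+0.5/C = 1.1137
F_a = (F_max−F_min)/2 = 275.5 N; F_m = (F_max+F_min)/2 = 854.5 N
τ_a = K_W·8F_aD/(πd³) = 1.3607 × 22.922 = 31.19 MPa
τ_m = K_s·8F_mD/(πd³) = 1.1137 × 71.097 = 79.182 MPa
Soderberg: 1/n_f = τ_a/S_se + τ_m/S_sy = 31.19/594 + 79.182/882 = 0.05251 + 0.08978 = 0.14228
n_f = 1/0.14228 = 7.028

7.03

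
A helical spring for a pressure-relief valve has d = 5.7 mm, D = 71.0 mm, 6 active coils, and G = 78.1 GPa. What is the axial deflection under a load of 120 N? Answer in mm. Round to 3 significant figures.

k = Gd⁴/(8D³N_a) = (78.1×10³)(5.7⁴)/(8·71.0³·6) = 4.7988 N/mm
δ = F/k = 120 / 4.7988 = 25.006 mm

25.0 mm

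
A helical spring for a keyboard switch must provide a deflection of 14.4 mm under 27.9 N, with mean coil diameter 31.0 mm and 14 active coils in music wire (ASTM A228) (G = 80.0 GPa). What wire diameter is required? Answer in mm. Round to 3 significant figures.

3.00 mm

Required rate k = F/δ = 27.9/14.4 = 1.9375 N/mm
d = (8D³N_a·k / G)^(1/4) = (8·31.0³·14·1.9375 / (80.0×10³))^0.25
  = (80.808)^0.25 = 2.9982 mm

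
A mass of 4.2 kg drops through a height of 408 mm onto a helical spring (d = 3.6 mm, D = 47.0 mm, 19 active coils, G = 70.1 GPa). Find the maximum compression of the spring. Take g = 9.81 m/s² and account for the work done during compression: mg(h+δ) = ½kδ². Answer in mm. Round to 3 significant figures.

275 mm

k = Gd⁴/(8D³N_a) = (70.1×10³)(3.6⁴)/(8·47.0³·19) = 0.74609 N/mm
W = mg = 4.2 × 9.81 = 41.202 N
½kδ² − Wδ − Wh = 0 → δ = (W + √(W² + 2kWh))/k
δ = (41.202 + √(1697.6 + 25084.1))/0.74609 = (41.202 + 163.65)/0.74609 = 274.57 mm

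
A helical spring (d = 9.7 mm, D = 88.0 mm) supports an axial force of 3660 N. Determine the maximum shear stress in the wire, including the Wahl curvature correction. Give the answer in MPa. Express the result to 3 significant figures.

1040 MPa

Spring index C = D/d = 88.0/9.7 = 9.0722
K_W = (4C−1)/(4C−4) + 0.615/C = 35.289/32.289 + 0.0678 = 1.1607
τ₀ = 8FD/(πd³) = 8·3660·88.0/(π·9.7³) = 2.57664e+06/2867.2 = 898.65 MPa
τ_max = K·τ₀ = 1.1607 × 898.65 = 1043.1 MPa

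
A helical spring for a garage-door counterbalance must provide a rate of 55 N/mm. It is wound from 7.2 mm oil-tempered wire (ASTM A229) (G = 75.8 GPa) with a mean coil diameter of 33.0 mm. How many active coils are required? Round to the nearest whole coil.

13

N_a = Gd⁴/(8D³k) = (75.8×10³ × 7.2⁴)/(8 × 33.0³ × 55)
    = 2.03704e+08 / 1.58123e+07 = 12.88 → 13 coils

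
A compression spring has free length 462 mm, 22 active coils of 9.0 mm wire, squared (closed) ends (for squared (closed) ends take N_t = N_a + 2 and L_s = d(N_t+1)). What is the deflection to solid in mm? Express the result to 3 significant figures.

237 mm

N_t = 24; L_s = 9.0·25 = 225 mm
δ_solid = L₀ − L_s = 462 − 225 = 237 mm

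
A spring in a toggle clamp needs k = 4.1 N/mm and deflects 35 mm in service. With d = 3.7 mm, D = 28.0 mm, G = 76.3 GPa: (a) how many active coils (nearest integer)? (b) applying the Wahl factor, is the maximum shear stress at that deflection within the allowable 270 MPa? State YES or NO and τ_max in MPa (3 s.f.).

(a) 20 coils; (b) YES, τ_max = 240 MPa

N_a = Gd⁴/(8D³k) = (76.3×10³)(3.7⁴)/(8·28.0³·4.1) = 19.86 → N_a = 20
Actual rate k = Gd⁴/(8D³·20) = 4.0713 N/mm
Working load F = kδ = 4.0713·35 = 142.5 N
C = 28.0/3.7 = 7.5676; K_W = (4C−1)/(4C−4)+0.615/C = 1.1955
τ_max = K_W·8FD/(πd³) = 1.1955·200.58 = 239.79 MPa
τ_max ≤ 270 MPa → acceptable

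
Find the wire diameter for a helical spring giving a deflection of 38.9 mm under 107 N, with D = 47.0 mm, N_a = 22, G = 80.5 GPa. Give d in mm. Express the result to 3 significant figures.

Required rate k = F/δ = 107/38.9 = 2.7506 N/mm
d = (8D³N_a·k / G)^(1/4) = (8·47.0³·22·2.7506 / (80.5×10³))^0.25
  = (624.37)^0.25 = 4.9987 mm

5.00 mm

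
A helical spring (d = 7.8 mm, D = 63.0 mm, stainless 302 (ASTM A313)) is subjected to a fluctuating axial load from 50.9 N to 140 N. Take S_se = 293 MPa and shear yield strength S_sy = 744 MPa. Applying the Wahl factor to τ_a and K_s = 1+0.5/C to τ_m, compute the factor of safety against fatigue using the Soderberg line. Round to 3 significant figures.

9.36

C = D/d = 63.0/7.8 = 8.0769; K_W = (4C−1)/(4C−4)+0.615/C = 1.1821; K_s = 1+0.5/C = 1.0619
F_a = (F_max−F_min)/2 = 44.55 N; F_m = (F_max+F_min)/2 = 95.45 N
τ_a = K_W·8F_aD/(πd³) = 1.1821 × 15.061 = 17.804 MPa
τ_m = K_s·8F_mD/(πd³) = 1.0619 × 32.268 = 34.266 MPa
Soderberg: 1/n_f = τ_a/S_se + τ_m/S_sy = 17.804/293 + 34.266/744 = 0.06076 + 0.04606 = 0.10682
n_f = 1/0.10682 = 9.362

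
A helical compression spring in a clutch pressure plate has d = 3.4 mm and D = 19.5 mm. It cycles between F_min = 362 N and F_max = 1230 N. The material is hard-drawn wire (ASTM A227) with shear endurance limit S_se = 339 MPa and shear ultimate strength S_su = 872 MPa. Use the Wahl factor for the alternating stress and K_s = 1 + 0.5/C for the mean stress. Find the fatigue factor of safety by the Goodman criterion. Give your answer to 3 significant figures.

0.303

C = D/d = 19.5/3.4 = 5.7353; K_W = (4C−1)/(4C−4)+0.615/C = 1.2656; K_s = 1+0.5/C = 1.0872
F_a = (F_max−F_min)/2 = 434 N; F_m = (F_max+F_min)/2 = 796 N
τ_a = K_W·8F_aD/(πd³) = 1.2656 × 548.31 = 693.95 MPa
τ_m = K_s·8F_mD/(πd³) = 1.0872 × 1005.7 = 1093.3 MPa
Goodman: 1/n_f = τ_a/S_se + τ_m/S_su = 693.95/339 + 1093.3/872 = 2.04706 + 1.25382 = 3.3009
n_f = 1/3.3009 = 0.3029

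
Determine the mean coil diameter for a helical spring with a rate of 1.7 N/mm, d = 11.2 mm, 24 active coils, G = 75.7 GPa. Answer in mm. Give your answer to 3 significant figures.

154 mm

D = (Gd⁴/(8N_a·k))^(1/3) = (75.7×10³·11.2⁴/(8·24·1.7))^(1/3)
  = (3.64937e+06)^(1/3) = 153.9593 mm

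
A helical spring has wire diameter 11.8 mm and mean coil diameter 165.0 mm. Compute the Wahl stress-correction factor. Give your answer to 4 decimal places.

C = D/d = 165.0/11.8 = 13.9831
K_W = (4C−1)/(4C−4) + 0.615/C = 54.932/51.932 + 0.0440 = 1.1017

1.1017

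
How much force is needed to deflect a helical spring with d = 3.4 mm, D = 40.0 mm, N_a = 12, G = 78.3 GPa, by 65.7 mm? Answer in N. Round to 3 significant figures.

112 N

k = Gd⁴/(8D³N_a) = (78.3×10³)(3.4⁴)/(8·40.0³·12) = 1.703 N/mm
F = k·δ = 1.703 × 65.7 = 111.89 N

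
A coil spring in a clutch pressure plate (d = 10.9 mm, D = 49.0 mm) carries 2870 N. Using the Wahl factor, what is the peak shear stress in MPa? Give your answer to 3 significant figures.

Spring index C = D/d = 49.0/10.9 = 4.4954
K_W = (4C−1)/(4C−4) + 0.615/C = 16.982/13.982 + 0.1368 = 1.3514
τ₀ = 8FD/(πd³) = 8·2870·49.0/(π·10.9³) = 1.12504e+06/4068.5 = 276.53 MPa
τ_max = K·τ₀ = 1.3514 × 276.53 = 373.69 MPa

374 MPa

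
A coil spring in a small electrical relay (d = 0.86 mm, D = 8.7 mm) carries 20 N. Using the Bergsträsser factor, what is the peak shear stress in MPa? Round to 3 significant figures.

Spring index C = D/d = 8.7/0.86 = 10.1163
K_B = (4C+2)/(4C−3) = 42.465/37.465 = 1.1335
τ₀ = 8FD/(πd³) = 8·20·8.7/(π·0.86³) = 1392/1.9982 = 696.62 MPa
τ_max = K·τ₀ = 1.1335 × 696.62 = 789.59 MPa

790 MPa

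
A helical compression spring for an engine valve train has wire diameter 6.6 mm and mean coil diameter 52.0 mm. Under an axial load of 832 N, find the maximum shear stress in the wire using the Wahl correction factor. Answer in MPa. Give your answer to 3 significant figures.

455 MPa

Spring index C = D/d = 52.0/6.6 = 7.8788
K_W = (4C−1)/(4C−4) + 0.615/C = 30.515/27.515 + 0.0781 = 1.1871
τ₀ = 8FD/(πd³) = 8·832·52.0/(π·6.6³) = 346112/903.2 = 383.21 MPa
τ_max = K·τ₀ = 1.1871 × 383.21 = 454.9 MPa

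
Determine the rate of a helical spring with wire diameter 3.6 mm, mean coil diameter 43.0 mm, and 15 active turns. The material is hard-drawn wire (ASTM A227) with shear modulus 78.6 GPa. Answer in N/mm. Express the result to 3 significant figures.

1.38 N/mm

k = Gd⁴/(8D³N_a) = (78.6×10³ × 3.6⁴) / (8 × 43.0³ × 15)
  = 1.32018e+07 / 9.54084e+06 = 1.3837 N/mm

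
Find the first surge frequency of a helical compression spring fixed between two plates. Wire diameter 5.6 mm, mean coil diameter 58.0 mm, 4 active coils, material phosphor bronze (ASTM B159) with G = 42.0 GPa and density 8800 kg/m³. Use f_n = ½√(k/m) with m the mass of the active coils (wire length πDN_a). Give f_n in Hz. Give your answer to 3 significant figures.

102 Hz

k = Gd⁴/(8D³N_a) = (42.0×10³)(5.6⁴)/(8·58.0³·4) = 6.6156 N/mm = 6615.6 N/m
Wire length L = πDN_a = π·58.0·4 = 728.85 mm
m = ρ·(πd²/4)·L = 8800 × 24.63×10⁻⁶ m² × 0.72885 m = 0.15797 kg
f_n = ½√(k/m) = 0.5·√(6615.6/0.15797) = 0.5·√(41878) = 102.32 Hz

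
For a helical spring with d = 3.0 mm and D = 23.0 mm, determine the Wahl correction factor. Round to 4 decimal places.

1.1927

C = D/d = 23.0/3.0 = 7.6667
K_W = (4C−1)/(4C−4) + 0.615/C = 29.667/26.667 + 0.0802 = 1.1927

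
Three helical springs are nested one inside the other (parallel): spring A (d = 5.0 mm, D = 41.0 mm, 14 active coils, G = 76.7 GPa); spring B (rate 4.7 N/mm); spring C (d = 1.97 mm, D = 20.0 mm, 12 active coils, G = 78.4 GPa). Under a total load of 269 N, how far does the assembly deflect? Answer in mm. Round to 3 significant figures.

21.6 mm

k_A = Gd⁴/(8D³N_a) = (76.7×10³)(5.0⁴)/(8·41.0³·14) = 6.2102 N/mm
k_C = Gd⁴/(8D³N_a) = (78.4×10³)(1.97⁴)/(8·20.0³·12) = 1.5375 N/mm
Parallel: k_eq = 6.2102 + 4.7 + 1.5375 = 12.448 N/mm
δ = F/k_eq = 269/12.448 = 21.61 mm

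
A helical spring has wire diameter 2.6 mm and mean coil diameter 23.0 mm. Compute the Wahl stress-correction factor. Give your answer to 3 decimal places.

1.165

C = D/d = 23.0/2.6 = 8.8462
K_W = (4C−1)/(4C−4) + 0.615/C = 34.385/31.385 + 0.0695 = 1.1651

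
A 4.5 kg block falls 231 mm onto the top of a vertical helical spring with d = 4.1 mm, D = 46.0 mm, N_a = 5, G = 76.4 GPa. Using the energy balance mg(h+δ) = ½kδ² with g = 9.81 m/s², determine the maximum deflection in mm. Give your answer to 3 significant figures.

k = Gd⁴/(8D³N_a) = (76.4×10³)(4.1⁴)/(8·46.0³·5) = 5.5449 N/mm
W = mg = 4.5 × 9.81 = 44.145 N
½kδ² − Wδ − Wh = 0 → δ = (W + √(W² + 2kWh))/k
δ = (44.145 + √(1948.8 + 113089))/5.5449 = (44.145 + 339.17)/5.5449 = 69.129 mm

69.1 mm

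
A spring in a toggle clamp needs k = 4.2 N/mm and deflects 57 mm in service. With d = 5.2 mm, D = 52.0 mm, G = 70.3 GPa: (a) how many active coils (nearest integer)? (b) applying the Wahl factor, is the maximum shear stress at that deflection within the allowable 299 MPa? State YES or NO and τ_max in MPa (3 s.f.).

N_a = Gd⁴/(8D³k) = (70.3×10³)(5.2⁴)/(8·52.0³·4.2) = 10.88 → N_a = 11
Actual rate k = Gd⁴/(8D³·11) = 4.1541 N/mm
Working load F = kδ = 4.1541·57 = 236.78 N
C = 52.0/5.2 = 10.0000; K_W = (4C−1)/(4C−4)+0.615/C = 1.1448
τ_max = K_W·8FD/(πd³) = 1.1448·222.99 = 255.29 MPa
τ_max ≤ 299 MPa → acceptable

(a) 11 coils; (b) YES, τ_max = 255 MPa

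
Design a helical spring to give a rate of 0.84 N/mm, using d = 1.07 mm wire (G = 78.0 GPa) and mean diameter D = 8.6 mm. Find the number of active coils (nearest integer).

N_a = Gd⁴/(8D³k) = (78.0×10³ × 1.07⁴)/(8 × 8.6³ × 0.84)
    = 102242 / 4274.3 = 23.92 → 24 coils

24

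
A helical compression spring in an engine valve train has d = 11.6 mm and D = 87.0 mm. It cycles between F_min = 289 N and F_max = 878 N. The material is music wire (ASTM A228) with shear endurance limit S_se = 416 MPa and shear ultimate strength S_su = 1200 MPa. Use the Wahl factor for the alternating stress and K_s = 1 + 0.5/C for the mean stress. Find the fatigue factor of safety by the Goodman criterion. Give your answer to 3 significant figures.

5.16

C = D/d = 87.0/11.6 = 7.5000; K_W = (4C−1)/(4C−4)+0.615/C = 1.1974; K_s = 1+0.5/C = 1.0667
F_a = (F_max−F_min)/2 = 294.5 N; F_m = (F_max+F_min)/2 = 583.5 N
τ_a = K_W·8F_aD/(πd³) = 1.1974 × 41.799 = 50.05 MPa
τ_m = K_s·8F_mD/(πd³) = 1.0667 × 82.818 = 88.34 MPa
Goodman: 1/n_f = τ_a/S_se + τ_m/S_su = 50.05/416 + 88.34/1200 = 0.12031 + 0.07362 = 0.19393
n_f = 1/0.19393 = 5.157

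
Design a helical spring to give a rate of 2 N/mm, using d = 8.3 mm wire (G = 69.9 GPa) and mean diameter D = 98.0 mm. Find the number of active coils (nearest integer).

N_a = Gd⁴/(8D³k) = (69.9×10³ × 8.3⁴)/(8 × 98.0³ × 2)
    = 3.31734e+08 / 1.50591e+07 = 22.03 → 22 coils

22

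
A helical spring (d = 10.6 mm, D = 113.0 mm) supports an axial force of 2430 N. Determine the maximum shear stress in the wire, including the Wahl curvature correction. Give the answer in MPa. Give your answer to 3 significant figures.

Spring index C = D/d = 113.0/10.6 = 10.6604
K_W = (4C−1)/(4C−4) + 0.615/C = 41.642/38.642 + 0.0577 = 1.1353
τ₀ = 8FD/(πd³) = 8·2430·113.0/(π·10.6³) = 2.19672e+06/3741.7 = 587.09 MPa
τ_max = K·τ₀ = 1.1353 × 587.09 = 666.54 MPa

667 MPa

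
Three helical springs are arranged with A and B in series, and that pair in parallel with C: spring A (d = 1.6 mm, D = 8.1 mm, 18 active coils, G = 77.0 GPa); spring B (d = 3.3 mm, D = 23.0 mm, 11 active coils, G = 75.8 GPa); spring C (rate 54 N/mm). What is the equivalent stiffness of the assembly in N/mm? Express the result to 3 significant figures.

57.7 N/mm

k_A = Gd⁴/(8D³N_a) = (77.0×10³)(1.6⁴)/(8·8.1³·18) = 6.5941 N/mm
k_B = Gd⁴/(8D³N_a) = (75.8×10³)(3.3⁴)/(8·23.0³·11) = 8.3957 N/mm
Springs A,B series: k_AB = 1/(1/6.5941+1/8.3957) = 3.6933 N/mm; parallel with C: k_eq = 3.6933+54 = 57.693 N/mm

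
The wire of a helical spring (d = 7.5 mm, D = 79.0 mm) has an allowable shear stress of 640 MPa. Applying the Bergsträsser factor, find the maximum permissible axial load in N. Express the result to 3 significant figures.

C = D/d = 79.0/7.5 = 10.5333
K_B = (4C+2)/(4C−3) = 44.133/39.133 = 1.1278
τ_max = K·8FD/(πd³) → F_max = τ_allow·πd³/(8DK)
F_max = 640·π·7.5³/(8·79.0·1.1278) = 8.4823e+05/712.75 = 1190.1 N

1190 N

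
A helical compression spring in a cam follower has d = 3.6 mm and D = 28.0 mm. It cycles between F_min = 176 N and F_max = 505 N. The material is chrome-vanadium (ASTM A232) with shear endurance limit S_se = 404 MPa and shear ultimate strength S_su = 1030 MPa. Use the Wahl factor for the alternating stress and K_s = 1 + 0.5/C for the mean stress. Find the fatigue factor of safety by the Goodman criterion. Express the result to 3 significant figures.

0.782

C = D/d = 28.0/3.6 = 7.7778; K_W = (4C−1)/(4C−4)+0.615/C = 1.1897; K_s = 1+0.5/C = 1.0643
F_a = (F_max−F_min)/2 = 164.5 N; F_m = (F_max+F_min)/2 = 340.5 N
τ_a = K_W·8F_aD/(πd³) = 1.1897 × 251.39 = 299.09 MPa
τ_m = K_s·8F_mD/(πd³) = 1.0643 × 520.36 = 553.82 MPa
Goodman: 1/n_f = τ_a/S_se + τ_m/S_su = 299.09/404 + 553.82/1030 = 0.74033 + 0.53769 = 1.278
n_f = 1/1.278 = 0.7825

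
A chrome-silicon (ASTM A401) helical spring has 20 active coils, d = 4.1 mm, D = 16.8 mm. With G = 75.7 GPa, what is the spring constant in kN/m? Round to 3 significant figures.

k = Gd⁴/(8D³N_a) = (75.7×10³ × 4.1⁴) / (8 × 16.8³ × 20)
  = 2.1391e+07 / 758661 = 28.196 N/mm

28.2 kN/m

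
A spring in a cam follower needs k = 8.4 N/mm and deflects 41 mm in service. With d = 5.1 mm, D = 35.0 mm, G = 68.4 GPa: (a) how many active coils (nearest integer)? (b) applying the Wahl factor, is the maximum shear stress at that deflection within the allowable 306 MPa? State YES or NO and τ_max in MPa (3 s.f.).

N_a = Gd⁴/(8D³k) = (68.4×10³)(5.1⁴)/(8·35.0³·8.4) = 16.06 → N_a = 16
Actual rate k = Gd⁴/(8D³·16) = 8.4318 N/mm
Working load F = kδ = 8.4318·41 = 345.71 N
C = 35.0/5.1 = 6.8627; K_W = (4C−1)/(4C−4)+0.615/C = 1.2175
τ_max = K_W·8FD/(πd³) = 1.2175·232.28 = 282.81 MPa
τ_max ≤ 306 MPa → acceptable

(a) 16 coils; (b) YES, τ_max = 283 MPa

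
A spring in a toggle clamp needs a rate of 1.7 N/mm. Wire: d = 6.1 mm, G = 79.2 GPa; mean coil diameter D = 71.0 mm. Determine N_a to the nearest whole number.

N_a = Gd⁴/(8D³k) = (79.2×10³ × 6.1⁴)/(8 × 71.0³ × 1.7)
    = 1.09659e+08 / 4.86759e+06 = 22.53 → 23 coils

23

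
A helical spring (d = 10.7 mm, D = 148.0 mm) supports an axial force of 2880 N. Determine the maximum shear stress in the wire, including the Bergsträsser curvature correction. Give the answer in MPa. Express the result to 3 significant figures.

Spring index C = D/d = 148.0/10.7 = 13.8318
K_B = (4C+2)/(4C−3) = 57.327/52.327 = 1.0956
τ₀ = 8FD/(πd³) = 8·2880·148.0/(π·10.7³) = 3.40992e+06/3848.6 = 886.02 MPa
τ_max = K·τ₀ = 1.0956 × 886.02 = 970.68 MPa

971 MPa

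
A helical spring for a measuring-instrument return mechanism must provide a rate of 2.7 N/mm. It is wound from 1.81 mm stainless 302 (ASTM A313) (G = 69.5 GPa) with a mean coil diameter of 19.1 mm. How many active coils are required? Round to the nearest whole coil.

N_a = Gd⁴/(8D³k) = (69.5×10³ × 1.81⁴)/(8 × 19.1³ × 2.7)
    = 745932 / 150506 = 4.956 → 5 coils

5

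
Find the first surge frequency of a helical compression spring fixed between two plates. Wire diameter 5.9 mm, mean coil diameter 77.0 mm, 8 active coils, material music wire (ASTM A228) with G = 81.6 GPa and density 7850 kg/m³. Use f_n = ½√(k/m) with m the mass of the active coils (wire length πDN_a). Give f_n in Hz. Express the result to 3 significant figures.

45.1 Hz

k = Gd⁴/(8D³N_a) = (81.6×10³)(5.9⁴)/(8·77.0³·8) = 3.3841 N/mm = 3384.1 N/m
Wire length L = πDN_a = π·77.0·8 = 1935.2 mm
m = ρ·(πd²/4)·L = 7850 × 27.34×10⁻⁶ m² × 1.9352 m = 0.41533 kg
f_n = ½√(k/m) = 0.5·√(3384.1/0.41533) = 0.5·√(8148) = 45.133 Hz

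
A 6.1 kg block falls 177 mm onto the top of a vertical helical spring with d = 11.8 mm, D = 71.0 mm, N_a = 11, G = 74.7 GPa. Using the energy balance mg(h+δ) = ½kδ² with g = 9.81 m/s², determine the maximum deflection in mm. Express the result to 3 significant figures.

k = Gd⁴/(8D³N_a) = (74.7×10³)(11.8⁴)/(8·71.0³·11) = 45.982 N/mm
W = mg = 6.1 × 9.81 = 59.841 N
½kδ² − Wδ − Wh = 0 → δ = (W + √(W² + 2kWh))/k
δ = (59.841 + √(3580.9 + 974076))/45.982 = (59.841 + 988.77)/45.982 = 22.805 mm

22.8 mm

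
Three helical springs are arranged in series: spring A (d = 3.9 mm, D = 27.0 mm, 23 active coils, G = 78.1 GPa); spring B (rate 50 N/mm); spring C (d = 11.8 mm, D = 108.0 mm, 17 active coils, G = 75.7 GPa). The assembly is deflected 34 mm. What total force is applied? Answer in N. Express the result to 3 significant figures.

k_A = Gd⁴/(8D³N_a) = (78.1×10³)(3.9⁴)/(8·27.0³·23) = 4.9888 N/mm
k_C = Gd⁴/(8D³N_a) = (75.7×10³)(11.8⁴)/(8·108.0³·17) = 8.5667 N/mm
Series: 1/k_eq = 1/4.9888 + 1/50 + 1/8.5667 = 0.33718; k_eq = 2.9658 N/mm
F = k_eq·δ = 2.9658·34 = 100.84 N

101 N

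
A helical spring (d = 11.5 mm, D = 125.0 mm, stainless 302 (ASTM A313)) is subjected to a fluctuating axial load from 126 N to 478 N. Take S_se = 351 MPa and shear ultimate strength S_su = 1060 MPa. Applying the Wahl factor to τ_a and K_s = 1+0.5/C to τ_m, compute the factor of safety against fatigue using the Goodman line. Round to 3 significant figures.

C = D/d = 125.0/11.5 = 10.8696; K_W = (4C−1)/(4C−4)+0.615/C = 1.1326; K_s = 1+0.5/C = 1.0460
F_a = (F_max−F_min)/2 = 176 N; F_m = (F_max+F_min)/2 = 302 N
τ_a = K_W·8F_aD/(πd³) = 1.1326 × 36.836 = 41.719 MPa
τ_m = K_s·8F_mD/(πd³) = 1.0460 × 63.207 = 66.114 MPa
Goodman: 1/n_f = τ_a/S_se + τ_m/S_su = 41.719/351 + 66.114/1060 = 0.11886 + 0.06237 = 0.18123
n_f = 1/0.18123 = 5.518

5.52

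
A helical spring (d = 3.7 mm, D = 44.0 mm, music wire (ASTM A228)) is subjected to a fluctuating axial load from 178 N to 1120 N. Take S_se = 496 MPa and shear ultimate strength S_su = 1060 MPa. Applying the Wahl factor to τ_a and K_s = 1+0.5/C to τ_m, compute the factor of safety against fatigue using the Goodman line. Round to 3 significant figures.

C = D/d = 44.0/3.7 = 11.8919; K_W = (4C−1)/(4C−4)+0.615/C = 1.1206; K_s = 1+0.5/C = 1.0420
F_a = (F_max−F_min)/2 = 471 N; F_m = (F_max+F_min)/2 = 649 N
τ_a = K_W·8F_aD/(πd³) = 1.1206 × 1041.9 = 1167.5 MPa
τ_m = K_s·8F_mD/(πd³) = 1.0420 × 1435.6 = 1496 MPa
Goodman: 1/n_f = τ_a/S_se + τ_m/S_su = 1167.5/496 + 1496/1060 = 2.35379 + 1.41128 = 3.7651
n_f = 1/3.7651 = 0.2656

0.266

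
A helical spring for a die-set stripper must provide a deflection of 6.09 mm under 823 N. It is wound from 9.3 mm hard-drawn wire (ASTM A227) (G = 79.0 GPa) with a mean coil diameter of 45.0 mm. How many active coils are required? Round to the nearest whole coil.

Required rate k = F/δ = 823/6.09 = 135.14 N/mm
N_a = Gd⁴/(8D³k) = (79.0×10³ × 9.3⁴)/(8 × 45.0³ × 135.14)
    = 5.90961e+08 / 9.85167e+07 = 5.999 → 6 coils

6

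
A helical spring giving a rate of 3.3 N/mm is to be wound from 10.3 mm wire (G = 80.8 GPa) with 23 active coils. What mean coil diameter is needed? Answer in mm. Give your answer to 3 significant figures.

114 mm

D = (Gd⁴/(8N_a·k))^(1/3) = (80.8×10³·10.3⁴/(8·23·3.3))^(1/3)
  = (1.49771e+06)^(1/3) = 114.4132 mm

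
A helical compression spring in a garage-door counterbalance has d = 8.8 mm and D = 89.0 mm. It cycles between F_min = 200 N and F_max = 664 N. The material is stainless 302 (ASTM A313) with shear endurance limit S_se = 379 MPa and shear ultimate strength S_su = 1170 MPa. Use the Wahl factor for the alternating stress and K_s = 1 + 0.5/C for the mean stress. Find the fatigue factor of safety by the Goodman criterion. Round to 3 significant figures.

C = D/d = 89.0/8.8 = 10.1136; K_W = (4C−1)/(4C−4)+0.615/C = 1.1431; K_s = 1+0.5/C = 1.0494
F_a = (F_max−F_min)/2 = 232 N; F_m = (F_max+F_min)/2 = 432 N
τ_a = K_W·8F_aD/(πd³) = 1.1431 × 77.156 = 88.197 MPa
τ_m = K_s·8F_mD/(πd³) = 1.0494 × 143.67 = 150.77 MPa
Goodman: 1/n_f = τ_a/S_se + τ_m/S_su = 88.197/379 + 150.77/1170 = 0.23271 + 0.12887 = 0.36158
n_f = 1/0.36158 = 2.766

2.77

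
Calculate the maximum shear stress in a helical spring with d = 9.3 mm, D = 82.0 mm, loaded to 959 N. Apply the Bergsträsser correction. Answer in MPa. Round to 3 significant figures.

288 MPa

Spring index C = D/d = 82.0/9.3 = 8.8172
K_B = (4C+2)/(4C−3) = 37.269/32.269 = 1.1549
τ₀ = 8FD/(πd³) = 8·959·82.0/(π·9.3³) = 629104/2527 = 248.96 MPa
τ_max = K·τ₀ = 1.1549 × 248.96 = 287.53 MPa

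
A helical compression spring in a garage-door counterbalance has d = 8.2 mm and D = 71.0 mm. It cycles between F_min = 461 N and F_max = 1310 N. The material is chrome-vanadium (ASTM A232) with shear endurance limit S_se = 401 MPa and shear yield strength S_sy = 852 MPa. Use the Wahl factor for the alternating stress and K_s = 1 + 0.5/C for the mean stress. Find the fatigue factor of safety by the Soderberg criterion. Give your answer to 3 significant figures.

1.31

C = D/d = 71.0/8.2 = 8.6585; K_W = (4C−1)/(4C−4)+0.615/C = 1.1690; K_s = 1+0.5/C = 1.0577
F_a = (F_max−F_min)/2 = 424.5 N; F_m = (F_max+F_min)/2 = 885.5 N
τ_a = K_W·8F_aD/(πd³) = 1.1690 × 139.2 = 162.72 MPa
τ_m = K_s·8F_mD/(πd³) = 1.0577 × 290.37 = 307.13 MPa
Soderberg: 1/n_f = τ_a/S_se + τ_m/S_sy = 162.72/401 + 307.13/852 = 0.40578 + 0.36049 = 0.76626
n_f = 1/0.76626 = 1.305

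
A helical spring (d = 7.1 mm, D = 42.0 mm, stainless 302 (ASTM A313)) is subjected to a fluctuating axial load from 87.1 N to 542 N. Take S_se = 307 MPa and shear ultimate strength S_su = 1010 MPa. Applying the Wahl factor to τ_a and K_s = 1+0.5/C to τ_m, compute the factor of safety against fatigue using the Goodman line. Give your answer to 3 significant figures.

C = D/d = 42.0/7.1 = 5.9155; K_W = (4C−1)/(4C−4)+0.615/C = 1.2565; K_s = 1+0.5/C = 1.0845
F_a = (F_max−F_min)/2 = 227.45 N; F_m = (F_max+F_min)/2 = 314.55 N
τ_a = K_W·8F_aD/(πd³) = 1.2565 × 67.967 = 85.404 MPa
τ_m = K_s·8F_mD/(πd³) = 1.0845 × 93.995 = 101.94 MPa
Goodman: 1/n_f = τ_a/S_se + τ_m/S_su = 85.404/307 + 101.94/1010 = 0.27819 + 0.10093 = 0.37912
n_f = 1/0.37912 = 2.638

2.64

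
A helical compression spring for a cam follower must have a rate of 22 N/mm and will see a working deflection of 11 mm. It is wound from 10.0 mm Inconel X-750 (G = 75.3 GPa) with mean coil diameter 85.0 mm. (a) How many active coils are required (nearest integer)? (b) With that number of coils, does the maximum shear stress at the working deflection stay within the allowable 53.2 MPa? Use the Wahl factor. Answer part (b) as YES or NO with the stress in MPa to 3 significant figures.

(a) 7 coils; (b) NO, τ_max = 61.1 MPa

N_a = Gd⁴/(8D³k) = (75.3×10³)(10.0⁴)/(8·85.0³·22) = 6.967 → N_a = 7
Actual rate k = Gd⁴/(8D³·7) = 21.895 N/mm
Working load F = kδ = 21.895·11 = 240.85 N
C = 85.0/10.0 = 8.5000; K_W = (4C−1)/(4C−4)+0.615/C = 1.1724
τ_max = K_W·8FD/(πd³) = 1.1724·52.132 = 61.117 MPa
τ_max > 53.2 MPa → exceeds allowable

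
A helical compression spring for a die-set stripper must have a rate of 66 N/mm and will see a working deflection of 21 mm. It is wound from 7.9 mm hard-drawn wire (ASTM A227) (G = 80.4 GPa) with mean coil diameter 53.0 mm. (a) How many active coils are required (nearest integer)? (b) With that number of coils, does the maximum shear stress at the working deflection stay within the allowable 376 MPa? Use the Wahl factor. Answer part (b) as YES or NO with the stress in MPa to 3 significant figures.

N_a = Gd⁴/(8D³k) = (80.4×10³)(7.9⁴)/(8·53.0³·66) = 3.984 → N_a = 4
Actual rate k = Gd⁴/(8D³·4) = 65.734 N/mm
Working load F = kδ = 65.734·21 = 1380.4 N
C = 53.0/7.9 = 6.7089; K_W = (4C−1)/(4C−4)+0.615/C = 1.2230
τ_max = K_W·8FD/(πd³) = 1.2230·377.87 = 462.15 MPa
τ_max > 376 MPa → exceeds allowable

(a) 4 coils; (b) NO, τ_max = 462 MPa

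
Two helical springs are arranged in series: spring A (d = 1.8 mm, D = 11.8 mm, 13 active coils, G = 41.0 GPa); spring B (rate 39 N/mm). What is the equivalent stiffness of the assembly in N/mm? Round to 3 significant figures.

k_A = Gd⁴/(8D³N_a) = (41.0×10³)(1.8⁴)/(8·11.8³·13) = 2.5188 N/mm
Series: 1/k_eq = 1/2.5188 + 1/39 = 0.42265; k_eq = 2.366 N/mm

2.37 N/mm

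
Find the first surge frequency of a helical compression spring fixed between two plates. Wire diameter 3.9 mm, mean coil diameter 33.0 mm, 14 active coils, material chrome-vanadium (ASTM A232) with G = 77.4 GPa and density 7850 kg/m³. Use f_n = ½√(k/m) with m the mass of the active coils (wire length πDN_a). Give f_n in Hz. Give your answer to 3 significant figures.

90.4 Hz

k = Gd⁴/(8D³N_a) = (77.4×10³)(3.9⁴)/(8·33.0³·14) = 4.4488 N/mm = 4448.8 N/m
Wire length L = πDN_a = π·33.0·14 = 1451.4 mm
m = ρ·(πd²/4)·L = 7850 × 11.946×10⁻⁶ m² × 1.4514 m = 0.13611 kg
f_n = ½√(k/m) = 0.5·√(4448.8/0.13611) = 0.5·√(32686) = 90.396 Hz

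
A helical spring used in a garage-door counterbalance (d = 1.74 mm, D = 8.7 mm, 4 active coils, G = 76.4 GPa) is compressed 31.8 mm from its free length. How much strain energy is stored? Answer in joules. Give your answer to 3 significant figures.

16.8 J

k = Gd⁴/(8D³N_a) = (76.4×10³)(1.74⁴)/(8·8.7³·4) = 33.234 N/mm
U = ½kδ² = 0.5 × 33.234 × 31.8² = 16804 N·mm = 16.804 J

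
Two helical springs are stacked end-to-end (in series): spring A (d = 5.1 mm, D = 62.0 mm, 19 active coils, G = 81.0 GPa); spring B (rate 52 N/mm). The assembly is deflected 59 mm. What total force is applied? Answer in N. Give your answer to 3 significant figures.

k_A = Gd⁴/(8D³N_a) = (81.0×10³)(5.1⁴)/(8·62.0³·19) = 1.5127 N/mm
Series: 1/k_eq = 1/1.5127 + 1/52 = 0.68031; k_eq = 1.4699 N/mm
F = k_eq·δ = 1.4699·59 = 86.725 N

86.7 N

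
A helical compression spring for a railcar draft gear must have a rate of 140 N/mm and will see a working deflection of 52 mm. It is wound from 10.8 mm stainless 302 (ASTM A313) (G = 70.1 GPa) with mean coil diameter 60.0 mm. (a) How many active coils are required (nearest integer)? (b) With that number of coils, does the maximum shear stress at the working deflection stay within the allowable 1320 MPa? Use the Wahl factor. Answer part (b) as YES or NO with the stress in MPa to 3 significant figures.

(a) 4 coils; (b) YES, τ_max = 1110 MPa

N_a = Gd⁴/(8D³k) = (70.1×10³)(10.8⁴)/(8·60.0³·140) = 3.942 → N_a = 4
Actual rate k = Gd⁴/(8D³·4) = 137.98 N/mm
Working load F = kδ = 137.98·52 = 7174.8 N
C = 60.0/10.8 = 5.5556; K_W = (4C−1)/(4C−4)+0.615/C = 1.2753
τ_max = K_W·8FD/(πd³) = 1.2753·870.23 = 1109.8 MPa
τ_max ≤ 1320 MPa → acceptable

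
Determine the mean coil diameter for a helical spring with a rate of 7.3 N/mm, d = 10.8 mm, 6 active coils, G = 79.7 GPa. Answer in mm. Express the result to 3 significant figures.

146 mm

D = (Gd⁴/(8N_a·k))^(1/3) = (79.7×10³·10.8⁴/(8·6·7.3))^(1/3)
  = (3.09449e+06)^(1/3) = 145.7236 mm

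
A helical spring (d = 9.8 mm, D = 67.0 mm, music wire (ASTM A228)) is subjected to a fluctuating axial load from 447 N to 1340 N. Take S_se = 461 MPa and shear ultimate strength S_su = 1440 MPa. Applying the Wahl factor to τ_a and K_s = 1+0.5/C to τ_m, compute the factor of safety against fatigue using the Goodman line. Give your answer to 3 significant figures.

2.99

C = D/d = 67.0/9.8 = 6.8367; K_W = (4C−1)/(4C−4)+0.615/C = 1.2185; K_s = 1+0.5/C = 1.0731
F_a = (F_max−F_min)/2 = 446.5 N; F_m = (F_max+F_min)/2 = 893.5 N
τ_a = K_W·8F_aD/(πd³) = 1.2185 × 80.939 = 98.62 MPa
τ_m = K_s·8F_mD/(πd³) = 1.0731 × 161.97 = 173.81 MPa
Goodman: 1/n_f = τ_a/S_se + τ_m/S_su = 98.62/461 + 173.81/1440 = 0.21393 + 0.12070 = 0.33463
n_f = 1/0.33463 = 2.988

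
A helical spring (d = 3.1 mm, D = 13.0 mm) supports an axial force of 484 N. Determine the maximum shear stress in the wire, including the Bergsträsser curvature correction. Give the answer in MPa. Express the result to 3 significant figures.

Spring index C = D/d = 13.0/3.1 = 4.1935
K_B = (4C+2)/(4C−3) = 18.774/13.774 = 1.3630
τ₀ = 8FD/(πd³) = 8·484·13.0/(π·3.1³) = 50336/93.591 = 537.83 MPa
τ_max = K·τ₀ = 1.3630 × 537.83 = 733.06 MPa

733 MPa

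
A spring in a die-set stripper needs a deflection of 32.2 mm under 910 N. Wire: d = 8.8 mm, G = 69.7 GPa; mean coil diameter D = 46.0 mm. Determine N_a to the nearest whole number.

Required rate k = F/δ = 910/32.2 = 28.261 N/mm
N_a = Gd⁴/(8D³k) = (69.7×10³ × 8.8⁴)/(8 × 46.0³ × 28.261)
    = 4.17988e+08 / 2.20064e+07 = 18.99 → 19 coils

19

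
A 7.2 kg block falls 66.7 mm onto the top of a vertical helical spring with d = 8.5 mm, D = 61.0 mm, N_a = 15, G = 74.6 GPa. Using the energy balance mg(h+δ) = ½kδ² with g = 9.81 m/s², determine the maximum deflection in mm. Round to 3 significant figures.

k = Gd⁴/(8D³N_a) = (74.6×10³)(8.5⁴)/(8·61.0³·15) = 14.297 N/mm
W = mg = 7.2 × 9.81 = 70.632 N
½kδ² − Wδ − Wh = 0 → δ = (W + √(W² + 2kWh))/k
δ = (70.632 + √(4988.9 + 134710))/14.297 = (70.632 + 373.76)/14.297 = 31.083 mm

31.1 mm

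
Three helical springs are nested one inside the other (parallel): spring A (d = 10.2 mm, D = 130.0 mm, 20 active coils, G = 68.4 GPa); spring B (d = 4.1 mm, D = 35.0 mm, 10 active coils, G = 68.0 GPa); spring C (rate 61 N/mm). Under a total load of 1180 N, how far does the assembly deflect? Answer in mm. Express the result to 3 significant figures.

17.2 mm

k_A = Gd⁴/(8D³N_a) = (68.4×10³)(10.2⁴)/(8·130.0³·20) = 2.1062 N/mm
k_B = Gd⁴/(8D³N_a) = (68.0×10³)(4.1⁴)/(8·35.0³·10) = 5.6021 N/mm
Parallel: k_eq = 2.1062 + 5.6021 + 61 = 68.708 N/mm
δ = F/k_eq = 1180/68.708 = 17.174 mm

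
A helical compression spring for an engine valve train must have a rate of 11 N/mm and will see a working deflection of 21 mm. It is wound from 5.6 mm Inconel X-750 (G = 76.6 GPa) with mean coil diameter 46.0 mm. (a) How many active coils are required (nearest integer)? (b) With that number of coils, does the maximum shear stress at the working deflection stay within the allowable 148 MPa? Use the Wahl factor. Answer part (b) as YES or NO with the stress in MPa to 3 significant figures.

(a) 9 coils; (b) NO, τ_max = 177 MPa

N_a = Gd⁴/(8D³k) = (76.6×10³)(5.6⁴)/(8·46.0³·11) = 8.795 → N_a = 9
Actual rate k = Gd⁴/(8D³·9) = 10.749 N/mm
Working load F = kδ = 10.749·21 = 225.73 N
C = 46.0/5.6 = 8.2143; K_W = (4C−1)/(4C−4)+0.615/C = 1.1788
τ_max = K_W·8FD/(πd³) = 1.1788·150.57 = 177.49 MPa
τ_max > 148 MPa → exceeds allowable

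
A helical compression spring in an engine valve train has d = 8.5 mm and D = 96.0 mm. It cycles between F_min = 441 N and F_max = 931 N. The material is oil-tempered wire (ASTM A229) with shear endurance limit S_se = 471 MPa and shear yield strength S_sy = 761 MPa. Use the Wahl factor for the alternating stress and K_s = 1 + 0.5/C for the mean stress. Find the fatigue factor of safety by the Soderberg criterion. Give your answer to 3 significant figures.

C = D/d = 96.0/8.5 = 11.2941; K_W = (4C−1)/(4C−4)+0.615/C = 1.1273; K_s = 1+0.5/C = 1.0443
F_a = (F_max−F_min)/2 = 245 N; F_m = (F_max+F_min)/2 = 686 N
τ_a = K_W·8F_aD/(πd³) = 1.1273 × 97.526 = 109.94 MPa
τ_m = K_s·8F_mD/(πd³) = 1.0443 × 273.07 = 285.16 MPa
Soderberg: 1/n_f = τ_a/S_se + τ_m/S_sy = 109.94/471 + 285.16/761 = 0.23342 + 0.37472 = 0.60814
n_f = 1/0.60814 = 1.644

1.64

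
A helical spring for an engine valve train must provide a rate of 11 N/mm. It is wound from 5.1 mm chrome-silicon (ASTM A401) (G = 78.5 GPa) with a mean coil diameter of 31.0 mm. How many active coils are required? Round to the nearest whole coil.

20

N_a = Gd⁴/(8D³k) = (78.5×10³ × 5.1⁴)/(8 × 31.0³ × 11)
    = 5.31068e+07 / 2.62161e+06 = 20.26 → 20 coils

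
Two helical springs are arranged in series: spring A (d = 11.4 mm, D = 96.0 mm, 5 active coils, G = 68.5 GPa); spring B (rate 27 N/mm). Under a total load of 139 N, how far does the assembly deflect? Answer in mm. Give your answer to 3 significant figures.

9.40 mm

k_A = Gd⁴/(8D³N_a) = (68.5×10³)(11.4⁴)/(8·96.0³·5) = 32.692 N/mm
Series: 1/k_eq = 1/32.692 + 1/27 = 0.067626; k_eq = 14.787 N/mm
δ = F/k_eq = 139/14.787 = 9.4 mm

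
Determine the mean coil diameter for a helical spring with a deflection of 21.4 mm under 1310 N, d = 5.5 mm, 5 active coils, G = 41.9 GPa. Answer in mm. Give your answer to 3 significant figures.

Required rate k = F/δ = 1310/21.4 = 61.215 N/mm
D = (Gd⁴/(8N_a·k))^(1/3) = (41.9×10³·5.5⁴/(8·5·61.215))^(1/3)
  = (15658.4)^(1/3) = 25.0178 mm

25.0 mm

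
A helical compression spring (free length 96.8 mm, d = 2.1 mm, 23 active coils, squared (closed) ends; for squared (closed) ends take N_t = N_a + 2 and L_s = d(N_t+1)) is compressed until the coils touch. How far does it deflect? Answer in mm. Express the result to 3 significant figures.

42.2 mm

N_t = 25; L_s = 2.1·26 = 54.6 mm
δ_solid = L₀ − L_s = 96.8 − 54.6 = 42.2 mm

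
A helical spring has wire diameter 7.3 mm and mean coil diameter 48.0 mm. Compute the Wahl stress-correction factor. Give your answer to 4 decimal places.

1.2281

C = D/d = 48.0/7.3 = 6.5753
K_W = (4C−1)/(4C−4) + 0.615/C = 25.301/22.301 + 0.0935 = 1.2281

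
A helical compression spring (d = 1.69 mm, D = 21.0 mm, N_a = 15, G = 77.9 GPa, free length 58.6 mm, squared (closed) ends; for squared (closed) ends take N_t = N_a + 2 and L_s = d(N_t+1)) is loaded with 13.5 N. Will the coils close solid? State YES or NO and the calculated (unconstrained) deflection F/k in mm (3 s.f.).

k = Gd⁴/(8D³N_a) = (77.9×10³)(1.69⁴)/(8·21.0³·15) = 0.5718 N/mm
N_t = 17; L_s = 1.69·18 = 30.42 mm; δ_solid = L₀ − L_s = 58.6 − 30.42 = 28.18 mm
δ = F/k = 13.5/0.5718 = 23.61 mm
δ < δ_solid → spring does not go solid

NO, δ = 23.6 mm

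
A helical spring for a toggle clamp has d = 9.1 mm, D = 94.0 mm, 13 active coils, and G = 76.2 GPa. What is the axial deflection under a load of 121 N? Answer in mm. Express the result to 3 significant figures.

k = Gd⁴/(8D³N_a) = (76.2×10³)(9.1⁴)/(8·94.0³·13) = 6.0493 N/mm
δ = F/k = 121 / 6.0493 = 20.002 mm

20.0 mm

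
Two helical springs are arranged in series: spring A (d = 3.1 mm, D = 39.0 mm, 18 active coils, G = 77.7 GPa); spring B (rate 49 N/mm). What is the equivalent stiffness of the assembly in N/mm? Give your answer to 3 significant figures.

k_A = Gd⁴/(8D³N_a) = (77.7×10³)(3.1⁴)/(8·39.0³·18) = 0.84006 N/mm
Series: 1/k_eq = 1/0.84006 + 1/49 = 1.2108; k_eq = 0.8259 N/mm

0.826 N/mm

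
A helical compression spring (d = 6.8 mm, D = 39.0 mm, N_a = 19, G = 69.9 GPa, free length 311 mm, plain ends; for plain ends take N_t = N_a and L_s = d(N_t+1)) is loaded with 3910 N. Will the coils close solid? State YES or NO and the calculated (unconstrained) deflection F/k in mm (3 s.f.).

YES, δ = 236 mm

k = Gd⁴/(8D³N_a) = (69.9×10³)(6.8⁴)/(8·39.0³·19) = 16.576 N/mm
N_t = 19; L_s = 6.8·20 = 136 mm; δ_solid = L₀ − L_s = 311 − 136 = 175 mm
δ = F/k = 3910/16.576 = 235.89 mm
δ ≥ δ_solid → spring goes solid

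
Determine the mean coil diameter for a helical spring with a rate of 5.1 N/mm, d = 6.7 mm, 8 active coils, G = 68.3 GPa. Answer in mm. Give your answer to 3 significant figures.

D = (Gd⁴/(8N_a·k))^(1/3) = (68.3×10³·6.7⁴/(8·8·5.1))^(1/3)
  = (421667)^(1/3) = 74.9877 mm

75.0 mm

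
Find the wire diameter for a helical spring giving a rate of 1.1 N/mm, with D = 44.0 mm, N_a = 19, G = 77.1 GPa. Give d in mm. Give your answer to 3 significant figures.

d = (8D³N_a·k / G)^(1/4) = (8·44.0³·19·1.1 / (77.1×10³))^0.25
  = (184.73)^0.25 = 3.6867 mm

3.69 mm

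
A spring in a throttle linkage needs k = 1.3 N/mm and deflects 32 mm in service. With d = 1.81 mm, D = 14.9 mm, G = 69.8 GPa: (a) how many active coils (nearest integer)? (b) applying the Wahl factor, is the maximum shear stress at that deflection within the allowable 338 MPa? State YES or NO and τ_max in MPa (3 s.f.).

N_a = Gd⁴/(8D³k) = (69.8×10³)(1.81⁴)/(8·14.9³·1.3) = 21.78 → N_a = 22
Actual rate k = Gd⁴/(8D³·22) = 1.2868 N/mm
Working load F = kδ = 1.2868·32 = 41.176 N
C = 14.9/1.81 = 8.2320; K_W = (4C−1)/(4C−4)+0.615/C = 1.1784
τ_max = K_W·8FD/(πd³) = 1.1784·263.47 = 310.48 MPa
τ_max ≤ 338 MPa → acceptable

(a) 22 coils; (b) YES, τ_max = 310 MPa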